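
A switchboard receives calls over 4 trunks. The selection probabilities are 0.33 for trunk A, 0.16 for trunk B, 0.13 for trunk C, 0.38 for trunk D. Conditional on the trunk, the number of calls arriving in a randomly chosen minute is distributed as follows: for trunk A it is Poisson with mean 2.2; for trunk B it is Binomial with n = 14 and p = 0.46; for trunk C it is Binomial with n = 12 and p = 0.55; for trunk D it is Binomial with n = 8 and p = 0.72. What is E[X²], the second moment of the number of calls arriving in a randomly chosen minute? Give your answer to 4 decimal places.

28.7846

For each component E[X²] = Var + (mean)², giving A: 7.04; B: 44.9512; C: 46.53; D: 34.7904.
Overall E[X²] = 0.33·7.04 + 0.16·44.9512 + 0.13·46.53 + 0.38·34.7904 = 28.7846.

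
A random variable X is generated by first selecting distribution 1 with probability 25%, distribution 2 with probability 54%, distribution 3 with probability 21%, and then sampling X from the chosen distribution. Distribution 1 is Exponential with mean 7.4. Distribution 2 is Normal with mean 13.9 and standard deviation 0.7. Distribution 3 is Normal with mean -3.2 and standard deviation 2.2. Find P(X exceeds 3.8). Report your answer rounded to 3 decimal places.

Conditional on each component, P(X > 3.8): 1: 0.598389; 2: 1; 3: 0.000731768.
By total probability, P(X > 3.8) = 0.25·0.598389 + 0.54·1 + 0.21·0.000731768 = 0.689751.

0.690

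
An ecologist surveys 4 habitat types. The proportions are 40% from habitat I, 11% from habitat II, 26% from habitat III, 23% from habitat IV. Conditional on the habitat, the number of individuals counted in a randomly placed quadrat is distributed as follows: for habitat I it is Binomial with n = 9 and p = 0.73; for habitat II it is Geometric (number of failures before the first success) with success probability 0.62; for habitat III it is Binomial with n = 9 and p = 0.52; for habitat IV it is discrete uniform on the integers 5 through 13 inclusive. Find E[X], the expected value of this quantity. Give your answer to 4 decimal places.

5.9822

Component means — I: 6.57; II: 0.612903; III: 4.68; IV: 9.
E[X] = 0.4·6.57 + 0.11·0.612903 + 0.26·4.68 + 0.23·9 = 5.98222.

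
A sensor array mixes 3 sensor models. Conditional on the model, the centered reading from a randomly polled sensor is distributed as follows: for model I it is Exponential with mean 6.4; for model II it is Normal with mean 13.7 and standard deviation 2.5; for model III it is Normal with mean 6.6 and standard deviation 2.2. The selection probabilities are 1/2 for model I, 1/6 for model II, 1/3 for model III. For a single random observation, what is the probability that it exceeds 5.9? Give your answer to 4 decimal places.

Conditional on each model, P(X > 5.9): I: 0.397773; II: 0.999096; III: 0.624826.
By total probability, P(X > 5.9) = 0.5·0.397773 + 0.166667·0.999096 + 0.333333·0.624826 = 0.573678.

0.5737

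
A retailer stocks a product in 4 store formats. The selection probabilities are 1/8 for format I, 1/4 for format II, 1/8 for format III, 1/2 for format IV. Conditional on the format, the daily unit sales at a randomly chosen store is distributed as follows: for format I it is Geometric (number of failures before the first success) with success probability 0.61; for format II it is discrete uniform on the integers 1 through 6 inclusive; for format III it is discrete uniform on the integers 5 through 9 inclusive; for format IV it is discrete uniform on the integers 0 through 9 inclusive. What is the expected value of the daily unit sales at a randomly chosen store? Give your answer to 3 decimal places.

Component means — I: 0.639344; II: 3.5; III: 7; IV: 4.5.
E[X] = 0.125·0.639344 + 0.25·3.5 + 0.125·7 + 0.5·4.5 = 4.07992.

4.080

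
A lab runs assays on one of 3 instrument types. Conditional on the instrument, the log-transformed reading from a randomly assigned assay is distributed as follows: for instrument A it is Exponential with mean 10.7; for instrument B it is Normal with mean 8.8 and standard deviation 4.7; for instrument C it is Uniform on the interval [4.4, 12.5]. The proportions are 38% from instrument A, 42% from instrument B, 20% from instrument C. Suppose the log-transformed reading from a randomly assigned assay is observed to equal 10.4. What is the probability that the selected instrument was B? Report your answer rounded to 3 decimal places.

0.469

Likelihoods f(10.4 | ·): A: 0.0353589; B: 0.0801027; C: 0.123457.
Posterior ∝ prior × likelihood. Numerator for B: 0.42·0.0801027 = 0.0336431.
Normalizing constant: 0.38·0.0353589 + 0.42·0.0801027 + 0.2·0.123457 = 0.0717709.
P(B | observation) = 0.0336431 / 0.0717709 = 0.468758.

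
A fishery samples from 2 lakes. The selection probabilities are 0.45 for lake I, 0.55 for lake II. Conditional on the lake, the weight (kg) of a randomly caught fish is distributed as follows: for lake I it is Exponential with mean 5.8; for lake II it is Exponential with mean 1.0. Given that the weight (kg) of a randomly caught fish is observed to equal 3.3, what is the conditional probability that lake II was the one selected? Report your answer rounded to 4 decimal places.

Likelihoods f(3.3 | ·): I: 0.0976053; II: 0.0368832.
Posterior ∝ prior × likelihood. Numerator for II: 0.55·0.0368832 = 0.0202857.
Normalizing constant: 0.45·0.0976053 + 0.55·0.0368832 = 0.0642081.
P(II | observation) = 0.0202857 / 0.0642081 = 0.315937.

0.3159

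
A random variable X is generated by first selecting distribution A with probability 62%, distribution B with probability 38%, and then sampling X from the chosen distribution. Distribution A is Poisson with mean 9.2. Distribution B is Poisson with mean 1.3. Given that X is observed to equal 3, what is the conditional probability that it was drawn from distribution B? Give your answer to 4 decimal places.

0.8235

Likelihoods P(X=3 | ·): A: 0.013113; B: 0.0997921.
Posterior ∝ prior × likelihood. Numerator for B: 0.38·0.0997921 = 0.037921.
Normalizing constant: 0.62·0.013113 + 0.38·0.0997921 = 0.0460511.
P(B | observation) = 0.037921 / 0.0460511 = 0.823455.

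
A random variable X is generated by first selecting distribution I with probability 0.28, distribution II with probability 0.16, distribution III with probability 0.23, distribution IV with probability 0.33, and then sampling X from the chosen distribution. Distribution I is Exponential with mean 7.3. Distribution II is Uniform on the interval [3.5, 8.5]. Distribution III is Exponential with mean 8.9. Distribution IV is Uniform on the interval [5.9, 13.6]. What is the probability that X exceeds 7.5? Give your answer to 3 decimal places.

Conditional on each component, P(X > 7.5): I: 0.357937; II: 0.2; III: 0.430548; IV: 0.792208.
By total probability, P(X > 7.5) = 0.28·0.357937 + 0.16·0.2 + 0.23·0.430548 + 0.33·0.792208 = 0.492677.

0.493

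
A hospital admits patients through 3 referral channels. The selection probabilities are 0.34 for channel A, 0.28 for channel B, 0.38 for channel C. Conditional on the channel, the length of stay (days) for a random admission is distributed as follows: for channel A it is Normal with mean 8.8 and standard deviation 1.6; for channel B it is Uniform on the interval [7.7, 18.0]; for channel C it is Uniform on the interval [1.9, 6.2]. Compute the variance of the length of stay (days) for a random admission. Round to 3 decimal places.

Per component, A: μ=8.8, E[X²]=80; B: μ=12.85, E[X²]=173.963; C: μ=4.05, E[X²]=17.9433.
E[X] = 0.34·8.8 + 0.28·12.85 + 0.38·4.05 = 8.129.
E[X²] = 0.34·80 + 0.28·173.963 + 0.38·17.9433 = 82.7282.
Var(X) = E[X²] − (E[X])² = 82.7282 − 66.0806 = 16.6476.

16.648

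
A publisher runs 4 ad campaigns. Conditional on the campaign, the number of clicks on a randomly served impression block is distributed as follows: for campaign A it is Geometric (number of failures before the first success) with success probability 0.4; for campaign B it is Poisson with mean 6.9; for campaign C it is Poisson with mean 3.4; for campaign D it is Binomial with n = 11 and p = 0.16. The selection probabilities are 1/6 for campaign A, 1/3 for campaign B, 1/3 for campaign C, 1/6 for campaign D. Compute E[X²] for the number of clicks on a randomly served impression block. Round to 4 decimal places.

For each component E[X²] = Var + (mean)², giving A: 6; B: 54.51; C: 14.96; D: 4.576.
Overall E[X²] = 0.166667·6 + 0.333333·54.51 + 0.333333·14.96 + 0.166667·4.576 = 24.9193.

24.9193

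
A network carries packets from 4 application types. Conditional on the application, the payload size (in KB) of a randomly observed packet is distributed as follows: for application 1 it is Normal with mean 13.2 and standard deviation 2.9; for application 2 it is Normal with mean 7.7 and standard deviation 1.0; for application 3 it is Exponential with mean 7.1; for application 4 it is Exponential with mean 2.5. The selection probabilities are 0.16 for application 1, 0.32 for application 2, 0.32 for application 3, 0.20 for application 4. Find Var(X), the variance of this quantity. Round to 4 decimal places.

29.2861

Per component, 1: μ=13.2, E[X²]=182.65; 2: μ=7.7, E[X²]=60.29; 3: μ=7.1, E[X²]=100.82; 4: μ=2.5, E[X²]=12.5.
E[X] = 0.16·13.2 + 0.32·7.7 + 0.32·7.1 + 0.2·2.5 = 7.348.
E[X²] = 0.16·182.65 + 0.32·60.29 + 0.32·100.82 + 0.2·12.5 = 83.2792.
Var(X) = E[X²] − (E[X])² = 83.2792 − 53.9931 = 29.2861.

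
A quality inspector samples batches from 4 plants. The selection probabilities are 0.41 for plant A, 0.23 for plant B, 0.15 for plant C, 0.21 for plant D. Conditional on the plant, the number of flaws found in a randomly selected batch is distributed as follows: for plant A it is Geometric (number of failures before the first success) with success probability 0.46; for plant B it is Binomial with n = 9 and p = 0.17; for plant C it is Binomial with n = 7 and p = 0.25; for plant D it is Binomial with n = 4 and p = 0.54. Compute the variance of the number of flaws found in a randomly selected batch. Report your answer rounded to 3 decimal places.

Per component, A: μ=1.17391, E[X²]=3.93006; B: μ=1.53, E[X²]=3.6108; C: μ=1.75, E[X²]=4.375; D: μ=2.16, E[X²]=5.6592.
E[X] = 0.41·1.17391 + 0.23·1.53 + 0.15·1.75 + 0.21·2.16 = 1.5493.
E[X²] = 0.41·3.93006 + 0.23·3.6108 + 0.15·4.375 + 0.21·5.6592 = 4.28649.
Var(X) = E[X²] − (E[X])² = 4.28649 − 2.40034 = 1.88615.

1.886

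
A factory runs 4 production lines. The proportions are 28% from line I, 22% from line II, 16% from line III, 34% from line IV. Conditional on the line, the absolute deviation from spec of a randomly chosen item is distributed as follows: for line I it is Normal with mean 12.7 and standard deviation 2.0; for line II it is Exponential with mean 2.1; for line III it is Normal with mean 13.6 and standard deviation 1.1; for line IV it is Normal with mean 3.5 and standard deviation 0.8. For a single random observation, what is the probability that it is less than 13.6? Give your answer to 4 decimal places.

Conditional on each line, P(X < 13.6): I: 0.673645; II: 0.99846; III: 0.5; IV: 1.
By total probability, P(X < 13.6) = 0.28·0.673645 + 0.22·0.99846 + 0.16·0.5 + 0.34·1 = 0.828282.

0.8283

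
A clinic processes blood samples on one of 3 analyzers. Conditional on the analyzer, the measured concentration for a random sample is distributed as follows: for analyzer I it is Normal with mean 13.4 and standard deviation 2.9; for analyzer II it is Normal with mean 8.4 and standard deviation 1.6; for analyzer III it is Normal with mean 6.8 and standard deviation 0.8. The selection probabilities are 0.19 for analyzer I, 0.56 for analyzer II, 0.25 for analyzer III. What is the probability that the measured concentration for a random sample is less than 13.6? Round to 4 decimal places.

0.9099

Conditional on each analyzer, P(X < 13.6): I: 0.527491; II: 0.999423; III: 1.
By total probability, P(X < 13.6) = 0.19·0.527491 + 0.56·0.999423 + 0.25·1 = 0.9099.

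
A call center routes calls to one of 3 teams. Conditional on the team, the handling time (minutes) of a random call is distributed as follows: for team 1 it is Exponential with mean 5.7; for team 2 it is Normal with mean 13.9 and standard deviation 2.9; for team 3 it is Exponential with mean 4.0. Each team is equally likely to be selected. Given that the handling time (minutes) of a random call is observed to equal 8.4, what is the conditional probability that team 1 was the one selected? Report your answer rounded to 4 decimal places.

0.4295

Likelihoods f(8.4 | ·): 1: 0.0401895; 2: 0.0227747; 3: 0.0306141.
Posterior ∝ prior × likelihood. Numerator for 1: 0.333333·0.0401895 = 0.0133965.
Normalizing constant: 0.333333·0.0401895 + 0.333333·0.0227747 + 0.333333·0.0306141 = 0.0311928.
P(1 | observation) = 0.0133965 / 0.0311928 = 0.429474.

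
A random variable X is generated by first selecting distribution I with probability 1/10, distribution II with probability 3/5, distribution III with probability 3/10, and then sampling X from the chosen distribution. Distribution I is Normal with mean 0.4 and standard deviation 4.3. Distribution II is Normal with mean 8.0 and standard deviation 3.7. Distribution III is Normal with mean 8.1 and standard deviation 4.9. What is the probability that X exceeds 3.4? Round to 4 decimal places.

Conditional on each component, P(X > 3.4): I: 0.24269; II: 0.893111; III: 0.831267.
By total probability, P(X > 3.4) = 0.1·0.24269 + 0.6·0.893111 + 0.3·0.831267 = 0.809516.

0.8095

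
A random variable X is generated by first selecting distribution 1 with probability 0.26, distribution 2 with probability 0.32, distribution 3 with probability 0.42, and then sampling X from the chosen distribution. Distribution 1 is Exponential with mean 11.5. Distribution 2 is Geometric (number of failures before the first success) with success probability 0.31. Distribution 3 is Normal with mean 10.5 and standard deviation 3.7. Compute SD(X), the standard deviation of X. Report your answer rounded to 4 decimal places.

Per component, 1: μ=11.5, E[X²]=264.5; 2: μ=2.22581, E[X²]=12.1342; 3: μ=10.5, E[X²]=123.94.
E[X] = 0.26·11.5 + 0.32·2.22581 + 0.42·10.5 = 8.11226.
E[X²] = 0.26·264.5 + 0.32·12.1342 + 0.42·123.94 = 124.708.
Var(X) = E[X²] − (E[X])² = 124.708 − 65.8087 = 58.899.
SD(X) = √58.899 = 7.67457.

7.6746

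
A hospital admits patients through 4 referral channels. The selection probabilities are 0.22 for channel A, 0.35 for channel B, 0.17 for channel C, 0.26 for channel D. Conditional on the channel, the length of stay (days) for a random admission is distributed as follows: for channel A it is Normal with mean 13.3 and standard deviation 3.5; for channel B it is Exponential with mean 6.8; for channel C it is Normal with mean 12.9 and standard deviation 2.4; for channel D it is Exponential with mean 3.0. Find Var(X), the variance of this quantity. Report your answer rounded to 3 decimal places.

Per component, A: μ=13.3, E[X²]=189.14; B: μ=6.8, E[X²]=92.48; C: μ=12.9, E[X²]=172.17; D: μ=3, E[X²]=18.
E[X] = 0.22·13.3 + 0.35·6.8 + 0.17·12.9 + 0.26·3 = 8.279.
E[X²] = 0.22·189.14 + 0.35·92.48 + 0.17·172.17 + 0.26·18 = 107.928.
Var(X) = E[X²] − (E[X])² = 107.928 − 68.5418 = 39.3859.

39.386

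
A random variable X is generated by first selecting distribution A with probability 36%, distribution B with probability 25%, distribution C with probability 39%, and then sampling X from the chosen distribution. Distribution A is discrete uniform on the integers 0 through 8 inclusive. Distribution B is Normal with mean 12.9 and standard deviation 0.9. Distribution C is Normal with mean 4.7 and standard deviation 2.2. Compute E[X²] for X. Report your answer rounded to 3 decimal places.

For each component E[X²] = Var + (mean)², giving A: 22.6667; B: 167.22; C: 26.93.
Overall E[X²] = 0.36·22.6667 + 0.25·167.22 + 0.39·26.93 = 60.4677.

60.468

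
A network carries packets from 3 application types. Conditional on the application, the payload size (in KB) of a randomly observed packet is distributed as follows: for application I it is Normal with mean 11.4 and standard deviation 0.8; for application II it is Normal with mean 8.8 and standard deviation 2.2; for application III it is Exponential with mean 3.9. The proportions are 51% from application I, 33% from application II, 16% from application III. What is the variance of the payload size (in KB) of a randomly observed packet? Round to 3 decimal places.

11.353

Per component, I: μ=11.4, E[X²]=130.6; II: μ=8.8, E[X²]=82.28; III: μ=3.9, E[X²]=30.42.
E[X] = 0.51·11.4 + 0.33·8.8 + 0.16·3.9 = 9.342.
E[X²] = 0.51·130.6 + 0.33·82.28 + 0.16·30.42 = 98.6256.
Var(X) = E[X²] − (E[X])² = 98.6256 − 87.273 = 11.3526.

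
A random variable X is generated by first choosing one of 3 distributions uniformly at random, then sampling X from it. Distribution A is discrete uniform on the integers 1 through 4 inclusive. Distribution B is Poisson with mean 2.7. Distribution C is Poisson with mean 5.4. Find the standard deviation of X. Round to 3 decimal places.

Per component, A: μ=2.5, E[X²]=7.5; B: μ=2.7, E[X²]=9.99; C: μ=5.4, E[X²]=34.56.
E[X] = 0.333333·2.5 + 0.333333·2.7 + 0.333333·5.4 = 3.53333.
E[X²] = 0.333333·7.5 + 0.333333·9.99 + 0.333333·34.56 = 17.35.
Var(X) = E[X²] − (E[X])² = 17.35 − 12.4844 = 4.86556.
SD(X) = √4.86556 = 2.2058.

2.206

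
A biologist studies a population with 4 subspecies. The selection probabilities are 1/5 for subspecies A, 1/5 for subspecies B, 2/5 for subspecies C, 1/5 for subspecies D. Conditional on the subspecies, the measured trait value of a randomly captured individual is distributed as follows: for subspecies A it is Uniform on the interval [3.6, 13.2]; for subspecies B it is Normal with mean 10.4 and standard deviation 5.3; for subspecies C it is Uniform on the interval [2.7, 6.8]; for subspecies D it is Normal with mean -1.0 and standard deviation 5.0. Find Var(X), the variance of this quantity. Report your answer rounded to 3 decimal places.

27.872

Per component, A: μ=8.4, E[X²]=78.24; B: μ=10.4, E[X²]=136.25; C: μ=4.75, E[X²]=23.9633; D: μ=-1, E[X²]=26.
E[X] = 0.2·8.4 + 0.2·10.4 + 0.4·4.75 + 0.2·-1 = 5.46.
E[X²] = 0.2·78.24 + 0.2·136.25 + 0.4·23.9633 + 0.2·26 = 57.6833.
Var(X) = E[X²] − (E[X])² = 57.6833 − 29.8116 = 27.8717.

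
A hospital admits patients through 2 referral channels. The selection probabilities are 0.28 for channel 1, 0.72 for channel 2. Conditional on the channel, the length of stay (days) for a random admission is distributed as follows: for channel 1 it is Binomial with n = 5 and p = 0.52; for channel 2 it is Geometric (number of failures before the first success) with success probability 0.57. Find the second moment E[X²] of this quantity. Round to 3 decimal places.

For each component E[X²] = Var + (mean)², giving 1: 8.008; 2: 1.89258.
Overall E[X²] = 0.28·8.008 + 0.72·1.89258 = 3.6049.

3.605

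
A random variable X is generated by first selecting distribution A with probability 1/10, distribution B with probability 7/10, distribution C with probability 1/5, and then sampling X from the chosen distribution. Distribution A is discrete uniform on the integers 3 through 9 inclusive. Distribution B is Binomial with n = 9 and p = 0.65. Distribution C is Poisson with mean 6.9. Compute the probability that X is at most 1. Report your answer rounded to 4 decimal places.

0.0026

Conditional on each component, P(X ≤ 1): A: 0; B: 0.00139616; C: 0.0079615.
By total probability, P(X ≤ 1) = 0.1·0 + 0.7·0.00139616 + 0.2·0.0079615 = 0.00256961.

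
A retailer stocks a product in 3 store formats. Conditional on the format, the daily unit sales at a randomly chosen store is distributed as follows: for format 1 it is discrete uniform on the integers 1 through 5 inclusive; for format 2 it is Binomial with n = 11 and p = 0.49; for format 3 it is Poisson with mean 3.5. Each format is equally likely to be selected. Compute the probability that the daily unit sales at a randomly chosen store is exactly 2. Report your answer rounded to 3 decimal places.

0.139

Conditional on each format, P(X = 2): 1: 0.2; 2: 0.0308238; 3: 0.184959.
By total probability, P(X = 2) = 0.333333·0.2 + 0.333333·0.0308238 + 0.333333·0.184959 = 0.138594.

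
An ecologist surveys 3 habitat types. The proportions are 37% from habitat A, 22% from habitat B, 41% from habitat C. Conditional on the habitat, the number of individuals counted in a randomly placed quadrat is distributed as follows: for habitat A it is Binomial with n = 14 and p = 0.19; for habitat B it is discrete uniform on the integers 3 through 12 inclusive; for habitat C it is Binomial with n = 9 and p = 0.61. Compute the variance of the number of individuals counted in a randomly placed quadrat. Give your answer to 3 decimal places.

6.976

Per component, A: μ=2.66, E[X²]=9.2302; B: μ=7.5, E[X²]=64.5; C: μ=5.49, E[X²]=32.2812.
E[X] = 0.37·2.66 + 0.22·7.5 + 0.41·5.49 = 4.8851.
E[X²] = 0.37·9.2302 + 0.22·64.5 + 0.41·32.2812 = 30.8405.
Var(X) = E[X²] − (E[X])² = 30.8405 − 23.8642 = 6.97626.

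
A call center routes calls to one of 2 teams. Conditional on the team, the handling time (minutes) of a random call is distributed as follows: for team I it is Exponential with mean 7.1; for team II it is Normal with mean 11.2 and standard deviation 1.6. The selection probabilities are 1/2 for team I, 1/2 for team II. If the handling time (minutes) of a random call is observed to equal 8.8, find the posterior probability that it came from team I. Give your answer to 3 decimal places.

Likelihoods f(8.8 | ·): I: 0.0407813; II: 0.0809485.
Posterior ∝ prior × likelihood. Numerator for I: 0.5·0.0407813 = 0.0203907.
Normalizing constant: 0.5·0.0407813 + 0.5·0.0809485 = 0.0608649.
P(I | observation) = 0.0203907 / 0.0608649 = 0.335015.

0.335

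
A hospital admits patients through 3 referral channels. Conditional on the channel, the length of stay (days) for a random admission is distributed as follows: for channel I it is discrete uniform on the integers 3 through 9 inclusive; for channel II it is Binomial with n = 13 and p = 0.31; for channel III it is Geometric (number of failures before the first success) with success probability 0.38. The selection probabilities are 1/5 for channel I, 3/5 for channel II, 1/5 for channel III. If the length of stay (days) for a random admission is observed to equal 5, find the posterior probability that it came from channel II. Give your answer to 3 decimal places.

0.762

Likelihoods P(X=5 | ·): I: 0.142857; II: 0.189313; III: 0.034813.
Posterior ∝ prior × likelihood. Numerator for II: 0.6·0.189313 = 0.113588.
Normalizing constant: 0.2·0.142857 + 0.6·0.189313 + 0.2·0.034813 = 0.149122.
P(II | observation) = 0.113588 / 0.149122 = 0.761711.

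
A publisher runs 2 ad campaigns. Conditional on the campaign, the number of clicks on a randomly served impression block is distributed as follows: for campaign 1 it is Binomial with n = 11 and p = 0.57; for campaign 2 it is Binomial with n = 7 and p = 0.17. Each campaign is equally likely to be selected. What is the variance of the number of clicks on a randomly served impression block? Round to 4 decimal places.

8.2935

Per component, 1: μ=6.27, E[X²]=42.009; 2: μ=1.19, E[X²]=2.4038.
E[X] = 0.5·6.27 + 0.5·1.19 = 3.73.
E[X²] = 0.5·42.009 + 0.5·2.4038 = 22.2064.
Var(X) = E[X²] − (E[X])² = 22.2064 − 13.9129 = 8.2935.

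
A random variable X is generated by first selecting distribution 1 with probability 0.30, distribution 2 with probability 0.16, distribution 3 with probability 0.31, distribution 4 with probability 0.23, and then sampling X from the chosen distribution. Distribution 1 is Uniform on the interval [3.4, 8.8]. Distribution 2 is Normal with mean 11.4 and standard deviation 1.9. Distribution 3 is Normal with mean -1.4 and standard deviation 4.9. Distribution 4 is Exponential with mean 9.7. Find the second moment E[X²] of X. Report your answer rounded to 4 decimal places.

For each component E[X²] = Var + (mean)², giving 1: 39.64; 2: 133.57; 3: 25.97; 4: 188.18.
Overall E[X²] = 0.3·39.64 + 0.16·133.57 + 0.31·25.97 + 0.23·188.18 = 84.5953.

84.5953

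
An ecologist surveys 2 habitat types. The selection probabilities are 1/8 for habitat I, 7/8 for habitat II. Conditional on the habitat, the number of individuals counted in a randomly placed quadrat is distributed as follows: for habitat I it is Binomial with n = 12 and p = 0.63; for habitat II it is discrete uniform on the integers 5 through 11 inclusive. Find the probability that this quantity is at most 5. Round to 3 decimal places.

0.139

Conditional on each habitat, P(X ≤ 5): I: 0.110557; II: 0.142857.
By total probability, P(X ≤ 5) = 0.125·0.110557 + 0.875·0.142857 = 0.13882.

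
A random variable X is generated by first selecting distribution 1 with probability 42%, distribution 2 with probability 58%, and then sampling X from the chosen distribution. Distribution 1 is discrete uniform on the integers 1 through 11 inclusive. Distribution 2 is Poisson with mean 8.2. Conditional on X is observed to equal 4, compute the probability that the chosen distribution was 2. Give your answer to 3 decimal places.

Likelihoods P(X=4 | ·): 1: 0.0909091; 2: 0.0517404.
Posterior ∝ prior × likelihood. Numerator for 2: 0.58·0.0517404 = 0.0300094.
Normalizing constant: 0.42·0.0909091 + 0.58·0.0517404 = 0.0681912.
P(2 | observation) = 0.0300094 / 0.0681912 = 0.440077.

0.440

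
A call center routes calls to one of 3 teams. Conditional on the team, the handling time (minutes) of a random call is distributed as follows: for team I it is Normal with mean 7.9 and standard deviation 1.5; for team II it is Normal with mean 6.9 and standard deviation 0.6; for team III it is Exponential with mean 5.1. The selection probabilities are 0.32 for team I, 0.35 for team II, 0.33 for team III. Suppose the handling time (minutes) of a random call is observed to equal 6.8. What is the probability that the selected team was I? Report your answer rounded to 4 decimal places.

Likelihoods f(6.8 | ·): I: 0.203255; II: 0.655733; III: 0.0516857.
Posterior ∝ prior × likelihood. Numerator for I: 0.32·0.203255 = 0.0650417.
Normalizing constant: 0.32·0.203255 + 0.35·0.655733 + 0.33·0.0516857 = 0.311604.
P(I | observation) = 0.0650417 / 0.311604 = 0.208732.

0.2087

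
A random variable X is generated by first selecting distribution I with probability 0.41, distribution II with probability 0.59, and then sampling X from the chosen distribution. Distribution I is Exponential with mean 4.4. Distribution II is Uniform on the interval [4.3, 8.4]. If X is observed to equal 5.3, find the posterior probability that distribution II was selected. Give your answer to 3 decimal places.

Likelihoods f(5.3 | ·): I: 0.0681428; II: 0.243902.
Posterior ∝ prior × likelihood. Numerator for II: 0.59·0.243902 = 0.143902.
Normalizing constant: 0.41·0.0681428 + 0.59·0.243902 = 0.171841.
P(II | observation) = 0.143902 / 0.171841 = 0.837416.

0.837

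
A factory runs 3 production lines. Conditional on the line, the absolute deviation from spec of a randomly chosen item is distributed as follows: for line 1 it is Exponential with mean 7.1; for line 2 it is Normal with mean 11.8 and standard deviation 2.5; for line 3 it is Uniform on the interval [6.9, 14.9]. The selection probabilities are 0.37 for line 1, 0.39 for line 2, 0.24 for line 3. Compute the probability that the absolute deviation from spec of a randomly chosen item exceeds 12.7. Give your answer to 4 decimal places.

0.2680

Conditional on each line, P(X > 12.7): 1: 0.167172; 2: 0.359424; 3: 0.275.
By total probability, P(X > 12.7) = 0.37·0.167172 + 0.39·0.359424 + 0.24·0.275 = 0.268029.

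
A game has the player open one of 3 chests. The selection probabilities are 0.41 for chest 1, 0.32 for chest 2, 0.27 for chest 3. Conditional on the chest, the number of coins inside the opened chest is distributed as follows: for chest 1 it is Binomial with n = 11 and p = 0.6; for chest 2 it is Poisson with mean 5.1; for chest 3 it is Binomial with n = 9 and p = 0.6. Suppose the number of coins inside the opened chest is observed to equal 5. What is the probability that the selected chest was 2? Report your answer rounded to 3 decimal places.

0.305

Likelihoods P(X=5 | ·): 1: 0.147149; 2: 0.175294; 3: 0.250823.
Posterior ∝ prior × likelihood. Numerator for 2: 0.32·0.175294 = 0.0560942.
Normalizing constant: 0.41·0.147149 + 0.32·0.175294 + 0.27·0.250823 = 0.184148.
P(2 | observation) = 0.0560942 / 0.184148 = 0.304615.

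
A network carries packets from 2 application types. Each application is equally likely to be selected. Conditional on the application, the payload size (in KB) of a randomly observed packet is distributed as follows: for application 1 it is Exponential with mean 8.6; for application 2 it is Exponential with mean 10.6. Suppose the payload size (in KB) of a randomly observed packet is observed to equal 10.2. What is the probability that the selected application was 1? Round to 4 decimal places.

Likelihoods f(10.2 | ·): 1: 0.0355147; 2: 0.0360403.
Posterior ∝ prior × likelihood. Numerator for 1: 0.5·0.0355147 = 0.0177573.
Normalizing constant: 0.5·0.0355147 + 0.5·0.0360403 = 0.0357775.
P(1 | observation) = 0.0177573 / 0.0357775 = 0.496327.

0.4963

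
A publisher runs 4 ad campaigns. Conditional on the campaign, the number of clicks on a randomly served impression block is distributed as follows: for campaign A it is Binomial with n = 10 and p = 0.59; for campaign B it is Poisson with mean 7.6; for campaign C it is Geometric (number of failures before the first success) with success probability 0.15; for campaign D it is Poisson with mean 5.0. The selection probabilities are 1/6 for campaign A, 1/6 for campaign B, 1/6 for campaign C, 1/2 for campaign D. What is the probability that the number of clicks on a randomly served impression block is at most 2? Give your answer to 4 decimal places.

Conditional on each campaign, P(X ≤ 2): A: 0.0145738; B: 0.0187569; C: 0.385875; D: 0.124652.
By total probability, P(X ≤ 2) = 0.166667·0.0145738 + 0.166667·0.0187569 + 0.166667·0.385875 + 0.5·0.124652 = 0.132194.

0.1322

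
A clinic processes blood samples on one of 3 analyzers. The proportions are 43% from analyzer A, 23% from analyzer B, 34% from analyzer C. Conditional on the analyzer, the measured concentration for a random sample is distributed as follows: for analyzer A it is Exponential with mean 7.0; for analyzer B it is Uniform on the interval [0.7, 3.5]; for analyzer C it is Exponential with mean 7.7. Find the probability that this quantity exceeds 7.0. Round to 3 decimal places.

Conditional on each analyzer, P(X > 7.0): A: 0.367879; B: 0; C: 0.40289.
By total probability, P(X > 7.0) = 0.43·0.367879 + 0.23·0 + 0.34·0.40289 = 0.295171.

0.295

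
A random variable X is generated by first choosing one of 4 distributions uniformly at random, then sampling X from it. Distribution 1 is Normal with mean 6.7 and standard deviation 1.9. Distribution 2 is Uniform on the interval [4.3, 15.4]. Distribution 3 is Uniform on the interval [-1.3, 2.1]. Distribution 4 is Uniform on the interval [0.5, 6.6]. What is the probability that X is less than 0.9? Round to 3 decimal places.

Conditional on each component, P(X < 0.9): 1: 0.00113422; 2: 0; 3: 0.647059; 4: 0.0655738.
By total probability, P(X < 0.9) = 0.25·0.00113422 + 0.25·0 + 0.25·0.647059 + 0.25·0.0655738 = 0.178442.

0.178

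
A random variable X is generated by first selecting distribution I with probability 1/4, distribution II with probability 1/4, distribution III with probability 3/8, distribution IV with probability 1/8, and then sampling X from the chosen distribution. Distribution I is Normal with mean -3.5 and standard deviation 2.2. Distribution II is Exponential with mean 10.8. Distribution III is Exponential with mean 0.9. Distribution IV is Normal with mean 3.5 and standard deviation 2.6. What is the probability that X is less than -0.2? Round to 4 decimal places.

0.2430

Conditional on each component, P(X < -0.2): I: 0.933193; II: 0; III: 0; IV: 0.0773569.
By total probability, P(X < -0.2) = 0.25·0.933193 + 0.25·0 + 0.375·0 + 0.125·0.0773569 = 0.242968.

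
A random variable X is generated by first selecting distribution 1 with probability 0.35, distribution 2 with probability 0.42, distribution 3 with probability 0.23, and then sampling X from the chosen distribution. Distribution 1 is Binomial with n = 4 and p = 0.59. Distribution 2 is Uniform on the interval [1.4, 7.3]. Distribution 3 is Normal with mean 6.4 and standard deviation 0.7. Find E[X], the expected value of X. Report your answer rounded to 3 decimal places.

4.125

Component means — 1: 2.36; 2: 4.35; 3: 6.4.
E[X] = 0.35·2.36 + 0.42·4.35 + 0.23·6.4 = 4.125.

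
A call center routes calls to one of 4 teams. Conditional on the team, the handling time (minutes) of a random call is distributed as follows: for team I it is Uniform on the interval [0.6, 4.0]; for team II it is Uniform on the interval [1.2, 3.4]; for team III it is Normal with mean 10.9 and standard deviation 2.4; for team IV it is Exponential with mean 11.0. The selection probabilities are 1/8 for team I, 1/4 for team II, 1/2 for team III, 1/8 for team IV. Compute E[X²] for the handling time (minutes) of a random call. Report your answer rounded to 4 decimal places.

94.7400

For each component E[X²] = Var + (mean)², giving I: 6.25333; II: 5.69333; III: 124.57; IV: 242.
Overall E[X²] = 0.125·6.25333 + 0.25·5.69333 + 0.5·124.57 + 0.125·242 = 94.74.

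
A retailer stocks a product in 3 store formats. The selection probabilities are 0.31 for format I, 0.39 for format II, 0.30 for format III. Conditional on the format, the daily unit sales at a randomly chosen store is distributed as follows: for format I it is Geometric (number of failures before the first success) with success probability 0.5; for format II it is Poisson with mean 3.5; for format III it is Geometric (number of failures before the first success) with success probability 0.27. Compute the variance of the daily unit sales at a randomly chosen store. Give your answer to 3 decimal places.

6.089

Per component, I: μ=1, E[X²]=3; II: μ=3.5, E[X²]=15.75; III: μ=2.7037, E[X²]=17.3237.
E[X] = 0.31·1 + 0.39·3.5 + 0.3·2.7037 = 2.48611.
E[X²] = 0.31·3 + 0.39·15.75 + 0.3·17.3237 = 12.2696.
Var(X) = E[X²] − (E[X])² = 12.2696 − 6.18075 = 6.08887.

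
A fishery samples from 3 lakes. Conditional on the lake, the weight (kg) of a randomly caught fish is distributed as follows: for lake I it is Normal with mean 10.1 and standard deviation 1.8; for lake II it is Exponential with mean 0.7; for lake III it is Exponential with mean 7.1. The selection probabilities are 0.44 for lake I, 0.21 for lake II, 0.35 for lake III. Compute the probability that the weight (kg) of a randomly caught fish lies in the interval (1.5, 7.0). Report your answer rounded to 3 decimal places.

Conditional on each lake, P(1.5 < X < 7.0): I: 0.0425137; II: 0.117274; III: 0.43646.
By total probability, P(1.5 < X < 7.0) = 0.44·0.0425137 + 0.21·0.117274 + 0.35·0.43646 = 0.196095.

0.196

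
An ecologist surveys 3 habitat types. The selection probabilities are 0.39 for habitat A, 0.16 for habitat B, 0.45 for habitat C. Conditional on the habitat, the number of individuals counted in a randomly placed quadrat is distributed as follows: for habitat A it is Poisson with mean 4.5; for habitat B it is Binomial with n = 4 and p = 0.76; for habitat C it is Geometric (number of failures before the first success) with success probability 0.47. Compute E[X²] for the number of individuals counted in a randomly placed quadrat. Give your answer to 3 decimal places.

For each component E[X²] = Var + (mean)², giving A: 24.75; B: 9.9712; C: 3.67089.
Overall E[X²] = 0.39·24.75 + 0.16·9.9712 + 0.45·3.67089 = 12.8998.

12.900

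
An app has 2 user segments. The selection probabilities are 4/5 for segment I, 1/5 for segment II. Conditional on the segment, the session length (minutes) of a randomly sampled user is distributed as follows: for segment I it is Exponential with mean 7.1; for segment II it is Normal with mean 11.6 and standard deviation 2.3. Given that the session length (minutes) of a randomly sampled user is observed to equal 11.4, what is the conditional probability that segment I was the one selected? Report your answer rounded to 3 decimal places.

Likelihoods f(11.4 | ·): I: 0.0282764; II: 0.172799.
Posterior ∝ prior × likelihood. Numerator for I: 0.8·0.0282764 = 0.0226211.
Normalizing constant: 0.8·0.0282764 + 0.2·0.172799 = 0.0571808.
P(I | observation) = 0.0226211 / 0.0571808 = 0.395606.

0.396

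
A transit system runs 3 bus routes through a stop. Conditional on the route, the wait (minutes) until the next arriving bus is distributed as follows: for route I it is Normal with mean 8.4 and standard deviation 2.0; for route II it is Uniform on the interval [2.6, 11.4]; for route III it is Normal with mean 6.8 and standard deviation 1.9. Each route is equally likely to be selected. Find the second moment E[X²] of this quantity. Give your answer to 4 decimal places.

59.9544

For each component E[X²] = Var + (mean)², giving I: 74.56; II: 55.4533; III: 49.85.
Overall E[X²] = 0.333333·74.56 + 0.333333·55.4533 + 0.333333·49.85 = 59.9544.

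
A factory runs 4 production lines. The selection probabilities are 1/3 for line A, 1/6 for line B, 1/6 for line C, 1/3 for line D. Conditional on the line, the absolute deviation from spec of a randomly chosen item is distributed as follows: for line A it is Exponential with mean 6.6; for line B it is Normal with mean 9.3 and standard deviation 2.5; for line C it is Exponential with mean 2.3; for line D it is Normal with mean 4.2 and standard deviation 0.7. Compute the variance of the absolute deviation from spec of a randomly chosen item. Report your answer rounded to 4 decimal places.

21.6856

Per component, A: μ=6.6, E[X²]=87.12; B: μ=9.3, E[X²]=92.74; C: μ=2.3, E[X²]=10.58; D: μ=4.2, E[X²]=18.13.
E[X] = 0.333333·6.6 + 0.166667·9.3 + 0.166667·2.3 + 0.333333·4.2 = 5.53333.
E[X²] = 0.333333·87.12 + 0.166667·92.74 + 0.166667·10.58 + 0.333333·18.13 = 52.3033.
Var(X) = E[X²] − (E[X])² = 52.3033 − 30.6178 = 21.6856.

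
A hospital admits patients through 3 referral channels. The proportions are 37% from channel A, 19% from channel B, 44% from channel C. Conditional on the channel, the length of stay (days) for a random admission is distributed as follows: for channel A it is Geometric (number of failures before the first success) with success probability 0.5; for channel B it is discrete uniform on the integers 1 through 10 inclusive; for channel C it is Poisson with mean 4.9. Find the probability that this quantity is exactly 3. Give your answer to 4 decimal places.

Conditional on each channel, P(X = 3): A: 0.0625; B: 0.1; C: 0.146014.
By total probability, P(X = 3) = 0.37·0.0625 + 0.19·0.1 + 0.44·0.146014 = 0.106371.

0.1064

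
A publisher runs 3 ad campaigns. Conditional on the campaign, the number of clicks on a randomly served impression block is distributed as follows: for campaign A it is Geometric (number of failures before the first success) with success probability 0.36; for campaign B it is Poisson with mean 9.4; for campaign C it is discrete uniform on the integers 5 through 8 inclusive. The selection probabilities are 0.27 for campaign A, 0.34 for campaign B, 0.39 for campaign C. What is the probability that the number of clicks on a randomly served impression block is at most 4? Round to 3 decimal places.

0.256

Conditional on each campaign, P(X ≤ 4): A: 0.892626; B: 0.0428778; C: 0.
By total probability, P(X ≤ 4) = 0.27·0.892626 + 0.34·0.0428778 + 0.39·0 = 0.255587.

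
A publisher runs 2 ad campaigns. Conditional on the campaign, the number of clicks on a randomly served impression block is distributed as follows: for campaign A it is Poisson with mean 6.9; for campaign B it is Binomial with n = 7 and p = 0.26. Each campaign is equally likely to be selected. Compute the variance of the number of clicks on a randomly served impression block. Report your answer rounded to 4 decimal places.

Per component, A: μ=6.9, E[X²]=54.51; B: μ=1.82, E[X²]=4.6592.
E[X] = 0.5·6.9 + 0.5·1.82 = 4.36.
E[X²] = 0.5·54.51 + 0.5·4.6592 = 29.5846.
Var(X) = E[X²] − (E[X])² = 29.5846 − 19.0096 = 10.575.

10.5750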